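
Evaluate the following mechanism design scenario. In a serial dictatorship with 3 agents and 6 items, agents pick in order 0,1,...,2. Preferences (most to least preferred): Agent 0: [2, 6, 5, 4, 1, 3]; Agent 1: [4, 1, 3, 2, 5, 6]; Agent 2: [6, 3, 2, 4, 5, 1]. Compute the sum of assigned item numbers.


Step 1: Agent 0 picks item 2
Step 2: Agent 1 picks item 4
Step 3: Agent 2 picks item 6
Step 4: Sum = 2 + 4 + 6 = 12

12


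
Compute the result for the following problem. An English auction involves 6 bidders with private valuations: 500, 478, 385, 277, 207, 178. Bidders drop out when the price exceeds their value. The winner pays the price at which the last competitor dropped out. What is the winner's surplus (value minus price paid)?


Step 1: Identify the highest value: 500
Step 2: Identify the second-highest value: 478
Step 3: The final price = second-highest value = 478
Step 4: Surplus = 500 - 478 = 22

22


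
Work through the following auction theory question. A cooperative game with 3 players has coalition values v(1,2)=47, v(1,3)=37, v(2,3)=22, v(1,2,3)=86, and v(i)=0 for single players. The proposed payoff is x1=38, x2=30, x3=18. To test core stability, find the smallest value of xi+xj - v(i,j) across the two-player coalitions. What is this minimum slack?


Step 1: Slack for coalition (1,2): x1+x2 - v12 = 68 - 47 = 21
Step 2: Slack for coalition (1,3): x1+x3 - v13 = 56 - 37 = 19
Step 3: Slack for coalition (2,3): x2+x3 - v23 = 48 - 22 = 26
Step 4: Minimum slack = min(21, 19, 26) = 19, attained by (1,3); no pair can gain by deviating, so the allocation is in the core

19


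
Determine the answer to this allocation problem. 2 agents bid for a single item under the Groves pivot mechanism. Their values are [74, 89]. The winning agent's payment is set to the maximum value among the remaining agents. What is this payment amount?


Step 1: The efficient winner is agent 1 with value 89
Step 2: Other agents' values: [74]
Step 3: Pivot payment = max(others) = 74
Step 4: The winner pays 74

74


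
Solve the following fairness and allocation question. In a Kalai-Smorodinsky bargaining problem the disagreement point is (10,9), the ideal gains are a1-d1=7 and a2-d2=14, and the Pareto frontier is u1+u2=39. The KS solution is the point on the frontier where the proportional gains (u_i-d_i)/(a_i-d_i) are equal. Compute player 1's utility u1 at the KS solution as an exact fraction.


Step 1: At the KS point, (u1-d1)/r1 = (u2-d2)/r2 = t and u1+u2 = 39
Step 2: u1 = d1 + r1*t and u2 = d2 + r2*t, so (d1 + r1*t) + (d2 + r2*t) = 39
Step 3: t = (39 - 10 - 9)/(7 + 14) = 20/21
Step 4: u1 = d1 + r1*t = 10 + 7 * 20/21 = 50/3
Step 5: (Check: u2 = d2 + r2*t = 67/3; u1+u2 = 50/3 + 67/3 = 39, on the frontier.)

50/3


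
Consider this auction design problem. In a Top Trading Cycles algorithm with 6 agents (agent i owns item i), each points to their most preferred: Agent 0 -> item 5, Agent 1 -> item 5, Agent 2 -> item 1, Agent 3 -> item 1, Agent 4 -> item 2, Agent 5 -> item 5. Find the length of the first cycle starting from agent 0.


Step 1: Trace the pointer graph from agent 0: 0 -> 5 -> 5
Step 2: A cycle is detected when we revisit agent 5
Step 3: The cycle is: 5 -> 5
Step 4: Cycle length = 1

1


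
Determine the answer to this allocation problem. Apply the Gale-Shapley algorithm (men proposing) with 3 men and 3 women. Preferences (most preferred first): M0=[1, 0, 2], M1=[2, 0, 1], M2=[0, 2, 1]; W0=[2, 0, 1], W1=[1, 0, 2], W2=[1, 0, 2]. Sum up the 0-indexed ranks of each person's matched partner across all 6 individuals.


Step 1: Run Gale-Shapley (men propose, women hold best offer):
  M0 proposes to W1; she accepts
  M1 proposes to W2; she accepts
  M2 proposes to W0; she accepts
Step 2: Final matching: W0-M2, W1-M0, W2-M1
Step 3: 0-indexed ranks (man's rank of his match, then woman's): 0 + 0 + 0 + 1 + 0 + 0
Step 4: Total rank sum = 1

1


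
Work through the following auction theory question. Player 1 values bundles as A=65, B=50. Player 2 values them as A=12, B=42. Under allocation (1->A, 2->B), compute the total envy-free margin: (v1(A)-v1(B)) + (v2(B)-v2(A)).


Step 1: Player 1's margin = v1(A) - v1(B) = 65 - 50 = 15
Step 2: Player 2's margin = v2(B) - v2(A) = 42 - 12 = 30
Step 3: Total margin = 15 + 30 = 45

45


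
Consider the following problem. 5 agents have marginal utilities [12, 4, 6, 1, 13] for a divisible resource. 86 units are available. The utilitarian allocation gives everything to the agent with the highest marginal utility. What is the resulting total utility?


Step 1: The marginal utilities are [12, 4, 6, 1, 13]
Step 2: The highest marginal utility is 13
Step 3: All 86 units go to that agent
Step 4: Total utility = 13 * 86 = 1118

1118


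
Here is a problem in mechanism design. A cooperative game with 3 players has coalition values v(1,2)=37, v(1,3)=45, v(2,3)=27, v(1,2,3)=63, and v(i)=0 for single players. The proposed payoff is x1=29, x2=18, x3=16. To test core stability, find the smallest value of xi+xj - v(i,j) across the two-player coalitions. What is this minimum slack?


Step 1: Slack for coalition (1,2): x1+x2 - v12 = 47 - 37 = 10
Step 2: Slack for coalition (1,3): x1+x3 - v13 = 45 - 45 = 0
Step 3: Slack for coalition (2,3): x2+x3 - v23 = 34 - 27 = 7
Step 4: Minimum slack = min(10, 0, 7) = 0, attained by (1,3); no pair can gain by deviating, so the allocation is in the core

0


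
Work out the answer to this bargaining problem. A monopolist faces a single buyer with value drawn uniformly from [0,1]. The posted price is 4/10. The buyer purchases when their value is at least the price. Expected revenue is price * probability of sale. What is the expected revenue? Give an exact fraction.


Step 1: Posted price r = 2/5, value support [0,1]
Step 2: P(v >= r) = (1 - 2/5)/1 = 3/5
Step 3: Expected revenue = r * P(v >= r) = 2/5 * 3/5
Step 4: Revenue = 6/25

6/25


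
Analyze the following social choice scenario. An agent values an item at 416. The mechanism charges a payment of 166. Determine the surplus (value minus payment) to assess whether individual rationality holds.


Step 1: Surplus = value - payment = 416 - 166 = 250
Step 2: IR is satisfied (surplus >= 0)

250


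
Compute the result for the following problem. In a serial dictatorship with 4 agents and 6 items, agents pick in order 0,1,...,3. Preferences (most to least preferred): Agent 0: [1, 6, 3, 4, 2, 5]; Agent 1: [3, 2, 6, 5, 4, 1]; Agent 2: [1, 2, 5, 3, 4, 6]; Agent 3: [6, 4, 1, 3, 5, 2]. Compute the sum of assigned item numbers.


Step 1: Agent 0 picks item 1
Step 2: Agent 1 picks item 3
Step 3: Agent 2 picks item 2
Step 4: Agent 3 picks item 6
Step 5: Sum = 1 + 3 + 2 + 6 = 12

12


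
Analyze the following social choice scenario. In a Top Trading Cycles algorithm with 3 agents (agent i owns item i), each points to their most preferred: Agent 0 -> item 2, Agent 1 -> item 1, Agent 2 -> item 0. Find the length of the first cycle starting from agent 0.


Step 1: Trace the pointer graph from agent 0: 0 -> 2 -> 0
Step 2: A cycle is detected when we revisit agent 0
Step 3: The cycle is: 0 -> 2 -> 0
Step 4: Cycle length = 2

2


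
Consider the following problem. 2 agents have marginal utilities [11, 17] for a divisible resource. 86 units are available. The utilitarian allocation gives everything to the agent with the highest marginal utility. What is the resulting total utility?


Step 1: The marginal utilities are [11, 17]
Step 2: The highest marginal utility is 17
Step 3: All 86 units go to that agent
Step 4: Total utility = 17 * 86 = 1462

1462


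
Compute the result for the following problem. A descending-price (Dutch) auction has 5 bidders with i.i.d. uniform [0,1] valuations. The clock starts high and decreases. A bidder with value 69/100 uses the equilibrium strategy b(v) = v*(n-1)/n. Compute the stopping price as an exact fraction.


Step 1: Dutch auctions are strategically equivalent to first-price auctions
Step 2: The equilibrium bid is b(v) = v*(n-1)/n
Step 3: b = 69/100 * 4/5
Step 4: b = 69/125

69/125


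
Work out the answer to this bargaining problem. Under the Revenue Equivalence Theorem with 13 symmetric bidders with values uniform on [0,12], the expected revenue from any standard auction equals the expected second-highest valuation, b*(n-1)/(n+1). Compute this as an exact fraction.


Step 1: By Revenue Equivalence, expected revenue = b*(n-1)/(n+1)
Step 2: Substituting n = 13, b = 12
Step 3: Revenue = 12*(13-1)/(13+1) = 12*12/14
Step 4: Revenue = 144/14 = 72/7

72/7


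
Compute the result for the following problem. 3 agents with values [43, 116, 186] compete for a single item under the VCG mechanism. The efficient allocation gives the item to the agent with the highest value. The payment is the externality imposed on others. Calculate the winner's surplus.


Step 1: The winner is the agent with the highest value: agent 2 with value 186
Step 2: Values of other agents: [43, 116]
Step 3: VCG payment = max of others' values = 116
Step 4: Surplus = 186 - 116 = 70

70


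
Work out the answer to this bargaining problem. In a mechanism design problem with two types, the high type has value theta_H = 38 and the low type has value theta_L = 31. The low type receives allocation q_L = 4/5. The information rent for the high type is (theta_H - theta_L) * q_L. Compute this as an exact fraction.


Step 1: theta_H - theta_L = 38 - 31 = 7
Step 2: Information rent = (theta_H - theta_L) * q_L
Step 3: = 7 * 4/5
Step 4: = 28/5

28/5


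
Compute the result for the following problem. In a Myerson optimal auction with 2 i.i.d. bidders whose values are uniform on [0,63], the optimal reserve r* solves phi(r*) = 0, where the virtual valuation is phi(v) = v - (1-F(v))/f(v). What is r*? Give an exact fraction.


Step 1: For U[0,63], F(v) = v/63 and f(v) = 1/63
Step 2: phi(v) = v - (1 - v/63)/(1/63) = v - (63 - v) = 2v - 63
Step 3: Set phi(r*) = 0: 2r* - 63 = 0
Step 4: r* = 63/2 (the number of bidders n = 2 does not enter)

63/2


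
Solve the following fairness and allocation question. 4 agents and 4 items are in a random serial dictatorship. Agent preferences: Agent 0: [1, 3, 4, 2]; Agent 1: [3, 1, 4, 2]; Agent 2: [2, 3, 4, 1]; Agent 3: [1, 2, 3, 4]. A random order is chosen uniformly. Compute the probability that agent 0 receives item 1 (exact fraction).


Step 1: Agent 0 wants item 1
Step 2: There are 24 possible orderings of agents
Step 3: In 12 orderings, agent 0 gets item 1
Step 4: Probability = 12/24 = 1/2

1/2


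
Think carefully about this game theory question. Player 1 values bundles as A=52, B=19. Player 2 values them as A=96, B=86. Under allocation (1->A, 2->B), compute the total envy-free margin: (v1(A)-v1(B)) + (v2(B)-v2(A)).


Step 1: Player 1's margin = v1(A) - v1(B) = 52 - 19 = 33
Step 2: Player 2's margin = v2(B) - v2(A) = 86 - 96 = -10
Step 3: Total margin = 33 + -10 = 23

23


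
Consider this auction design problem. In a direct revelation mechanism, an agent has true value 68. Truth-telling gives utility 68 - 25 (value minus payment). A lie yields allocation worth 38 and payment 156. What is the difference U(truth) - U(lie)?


Step 1: U(truth) = value - payment = 68 - 25 = 43
Step 2: U(lie) = allocation - payment = 38 - 156 = -118
Step 3: IC gap = 43 - (-118) = 161

161


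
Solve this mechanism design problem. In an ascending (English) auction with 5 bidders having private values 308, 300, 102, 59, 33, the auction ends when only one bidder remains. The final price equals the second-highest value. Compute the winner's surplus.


Step 1: Identify the highest value: 308
Step 2: Identify the second-highest value: 300
Step 3: The final price = second-highest value = 300
Step 4: Surplus = 308 - 300 = 8

8


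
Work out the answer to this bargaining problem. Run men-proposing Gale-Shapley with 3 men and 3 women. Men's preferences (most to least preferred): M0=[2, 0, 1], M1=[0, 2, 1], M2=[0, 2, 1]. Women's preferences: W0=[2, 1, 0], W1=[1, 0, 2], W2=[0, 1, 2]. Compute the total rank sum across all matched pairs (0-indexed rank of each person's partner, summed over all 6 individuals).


Step 1: Run Gale-Shapley (men propose, women hold best offer):
  M0 proposes to W2; she accepts
  M1 proposes to W0; she accepts
  M2 proposes to W0; she switches from M1
  M1 proposes to W2; rejected
  M1 proposes to W1; she accepts
Step 2: Final matching: W0-M2, W1-M1, W2-M0
Step 3: 0-indexed ranks (man's rank of his match, then woman's): 0 + 0 + 2 + 0 + 0 + 0
Step 4: Total rank sum = 2

2


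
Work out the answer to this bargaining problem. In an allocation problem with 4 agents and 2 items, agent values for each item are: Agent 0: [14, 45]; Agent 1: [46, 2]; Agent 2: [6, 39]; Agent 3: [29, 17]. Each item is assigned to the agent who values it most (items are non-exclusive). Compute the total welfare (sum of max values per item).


Step 1: For each item, find the maximum value among all agents.
Step 2: Item 0 -> Agent 1 (value 46)
Step 3: Item 1 -> Agent 0 (value 45)
Step 4: Total welfare = 46 + 45 = 91

91


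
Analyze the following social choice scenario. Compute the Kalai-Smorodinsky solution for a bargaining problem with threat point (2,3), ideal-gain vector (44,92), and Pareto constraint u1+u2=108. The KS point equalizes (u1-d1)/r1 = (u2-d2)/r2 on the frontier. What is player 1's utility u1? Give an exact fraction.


Step 1: At the KS point, (u1-d1)/r1 = (u2-d2)/r2 = t and u1+u2 = 108
Step 2: u1 = d1 + r1*t and u2 = d2 + r2*t, so (d1 + r1*t) + (d2 + r2*t) = 108
Step 3: t = (108 - 2 - 3)/(44 + 92) = 103/136
Step 4: u1 = d1 + r1*t = 2 + 44 * 103/136 = 1201/34
Step 5: (Check: u2 = d2 + r2*t = 2471/34; u1+u2 = 1201/34 + 2471/34 = 108, on the frontier.)

1201/34


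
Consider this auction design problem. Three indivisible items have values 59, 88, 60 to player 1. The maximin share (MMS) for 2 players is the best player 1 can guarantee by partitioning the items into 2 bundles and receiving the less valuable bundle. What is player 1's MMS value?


Step 1: Item values = 59, 88, 60
Step 2: Enumerate all 2-bundle partitions and take the smaller bundle:
  Partition 1: {59} vs {88,60} -> bundles 59, 148; min = 59
  Partition 2: {88} vs {59,60} -> bundles 88, 119; min = 88
  Partition 3: {60} vs {59,88} -> bundles 60, 147; min = 60
Step 3: MMS = max(59, 88, 60) = 88

88


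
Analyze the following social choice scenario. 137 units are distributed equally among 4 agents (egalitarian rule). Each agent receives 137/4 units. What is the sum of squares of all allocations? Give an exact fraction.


Step 1: Each agent's share = 137/4
Step 2: Square of each share = (137/4)^2 = 18769/16
Step 3: Sum of squares = 4 * 18769/16 = 18769/4

18769/4


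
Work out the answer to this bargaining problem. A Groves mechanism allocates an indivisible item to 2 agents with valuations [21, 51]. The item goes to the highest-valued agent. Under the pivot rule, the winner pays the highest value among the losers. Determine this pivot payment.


Step 1: The efficient winner is agent 1 with value 51
Step 2: Other agents' values: [21]
Step 3: Pivot payment = max(others) = 21
Step 4: The winner pays 21

21


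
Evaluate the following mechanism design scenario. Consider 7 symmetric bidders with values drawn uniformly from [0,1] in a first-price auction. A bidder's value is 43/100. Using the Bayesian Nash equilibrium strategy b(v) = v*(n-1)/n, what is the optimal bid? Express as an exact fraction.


Step 1: The symmetric BNE bidding function is b(v) = v * (n-1) / n
Step 2: Substitute v = 43/100 and n = 7
Step 3: b = 43/100 * 6/7
Step 4: b = 129/350

129/350


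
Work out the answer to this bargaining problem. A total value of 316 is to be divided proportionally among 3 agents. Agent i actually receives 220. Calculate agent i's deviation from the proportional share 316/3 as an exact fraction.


Step 1: Proportional share = 316/3
Step 2: Agent's actual allocation = 220
Step 3: Excess = 220 - 316/3 = 344/3

344/3


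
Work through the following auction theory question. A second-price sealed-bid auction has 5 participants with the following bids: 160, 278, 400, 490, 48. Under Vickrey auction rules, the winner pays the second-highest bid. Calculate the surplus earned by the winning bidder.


Step 1: Sort bids in descending order: 490, 400, 278, 160, 48
Step 2: The winning bid is the highest: 490
Step 3: The payment equals the second-highest bid: 400
Step 4: Surplus = winner's bid - payment = 490 - 400 = 90

90


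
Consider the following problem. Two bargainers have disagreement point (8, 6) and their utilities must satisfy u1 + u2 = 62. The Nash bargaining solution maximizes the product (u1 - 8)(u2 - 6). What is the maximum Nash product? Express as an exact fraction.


Step 1: The Nash solution splits surplus symmetrically above the disagreement point
Step 2: u1 = (total + d1 - d2)/2 = (62 + 8 - 6)/2 = 32
Step 3: u2 = (total - d1 + d2)/2 = (62 - 8 + 6)/2 = 30
Step 4: Nash product = (32 - 8) * (30 - 6)
Step 5: = 24 * 24 = 576

576


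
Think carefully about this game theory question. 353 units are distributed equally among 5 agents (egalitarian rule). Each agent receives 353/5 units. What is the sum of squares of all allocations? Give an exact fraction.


Step 1: Each agent's share = 353/5
Step 2: Square of each share = (353/5)^2 = 124609/25
Step 3: Sum of squares = 5 * 124609/25 = 124609/5

124609/5


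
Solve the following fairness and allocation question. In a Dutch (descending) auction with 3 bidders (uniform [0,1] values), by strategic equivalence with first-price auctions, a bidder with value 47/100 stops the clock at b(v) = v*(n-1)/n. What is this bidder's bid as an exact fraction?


Step 1: Dutch auctions are strategically equivalent to first-price auctions
Step 2: The equilibrium bid is b(v) = v*(n-1)/n
Step 3: b = 47/100 * 2/3
Step 4: b = 47/150

47/150


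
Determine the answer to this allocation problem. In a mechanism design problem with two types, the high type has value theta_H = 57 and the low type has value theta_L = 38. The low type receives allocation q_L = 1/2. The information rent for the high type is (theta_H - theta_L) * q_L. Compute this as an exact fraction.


Step 1: theta_H - theta_L = 57 - 38 = 19
Step 2: Information rent = (theta_H - theta_L) * q_L
Step 3: = 19 * 1/2
Step 4: = 19/2

19/2


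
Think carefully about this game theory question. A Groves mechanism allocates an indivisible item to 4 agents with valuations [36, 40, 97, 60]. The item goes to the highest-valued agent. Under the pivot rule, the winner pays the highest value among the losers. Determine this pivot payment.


Step 1: The efficient winner is agent 2 with value 97
Step 2: Other agents' values: [36, 40, 60]
Step 3: Pivot payment = max(others) = 60
Step 4: The winner pays 60

60


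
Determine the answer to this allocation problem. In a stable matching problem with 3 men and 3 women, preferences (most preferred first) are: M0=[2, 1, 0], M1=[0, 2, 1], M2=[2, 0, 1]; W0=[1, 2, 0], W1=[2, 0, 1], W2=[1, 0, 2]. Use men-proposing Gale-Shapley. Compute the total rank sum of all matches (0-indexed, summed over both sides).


Step 1: Run Gale-Shapley (men propose, women hold best offer):
  M0 proposes to W2; she accepts
  M1 proposes to W0; she accepts
  M2 proposes to W2; rejected
  M2 proposes to W0; rejected
  M2 proposes to W1; she accepts
Step 2: Final matching: W0-M1, W1-M2, W2-M0
Step 3: 0-indexed ranks (man's rank of his match, then woman's): 0 + 0 + 2 + 0 + 0 + 1
Step 4: Total rank sum = 3

3


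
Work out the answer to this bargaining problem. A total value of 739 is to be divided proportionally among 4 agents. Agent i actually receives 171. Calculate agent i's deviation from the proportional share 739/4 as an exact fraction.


Step 1: Proportional share = 739/4
Step 2: Agent's actual allocation = 171
Step 3: Excess = 171 - 739/4 = -55/4

-55/4


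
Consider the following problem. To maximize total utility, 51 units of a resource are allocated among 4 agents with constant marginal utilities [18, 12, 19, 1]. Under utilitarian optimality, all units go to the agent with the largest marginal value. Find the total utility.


Step 1: The marginal utilities are [18, 12, 19, 1]
Step 2: The highest marginal utility is 19
Step 3: All 51 units go to that agent
Step 4: Total utility = 19 * 51 = 969

969


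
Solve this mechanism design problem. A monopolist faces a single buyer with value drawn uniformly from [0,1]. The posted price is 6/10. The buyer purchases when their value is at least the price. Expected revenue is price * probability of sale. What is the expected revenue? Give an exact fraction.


Step 1: Posted price r = 3/5, value support [0,1]
Step 2: P(v >= r) = (1 - 3/5)/1 = 2/5
Step 3: Expected revenue = r * P(v >= r) = 3/5 * 2/5
Step 4: Revenue = 6/25

6/25


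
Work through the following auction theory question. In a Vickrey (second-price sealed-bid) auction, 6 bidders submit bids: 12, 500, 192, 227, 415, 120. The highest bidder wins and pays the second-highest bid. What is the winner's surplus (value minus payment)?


Step 1: Sort bids in descending order: 500, 415, 227, 192, 120, 12
Step 2: The winning bid is the highest: 500
Step 3: The payment equals the second-highest bid: 415
Step 4: Surplus = winner's bid - payment = 500 - 415 = 85

85


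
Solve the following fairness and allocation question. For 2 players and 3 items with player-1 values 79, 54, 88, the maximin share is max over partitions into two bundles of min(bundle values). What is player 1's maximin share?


Step 1: Item values = 79, 54, 88
Step 2: Enumerate all 2-bundle partitions and take the smaller bundle:
  Partition 1: {79} vs {54,88} -> bundles 79, 142; min = 79
  Partition 2: {54} vs {79,88} -> bundles 54, 167; min = 54
  Partition 3: {88} vs {79,54} -> bundles 88, 133; min = 88
Step 3: MMS = max(79, 54, 88) = 88

88


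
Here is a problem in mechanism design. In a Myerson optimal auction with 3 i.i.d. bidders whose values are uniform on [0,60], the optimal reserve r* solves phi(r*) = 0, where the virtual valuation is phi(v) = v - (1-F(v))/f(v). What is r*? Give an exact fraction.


Step 1: For U[0,60], F(v) = v/60 and f(v) = 1/60
Step 2: phi(v) = v - (1 - v/60)/(1/60) = v - (60 - v) = 2v - 60
Step 3: Set phi(r*) = 0: 2r* - 60 = 0
Step 4: r* = 60/2 = 30 (the number of bidders n = 3 does not enter)

30


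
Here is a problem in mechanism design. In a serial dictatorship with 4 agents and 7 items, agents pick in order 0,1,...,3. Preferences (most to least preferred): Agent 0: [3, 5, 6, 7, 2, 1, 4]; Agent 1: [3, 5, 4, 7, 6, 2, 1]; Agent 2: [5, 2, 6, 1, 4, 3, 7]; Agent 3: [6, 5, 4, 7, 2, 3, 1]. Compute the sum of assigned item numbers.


Step 1: Agent 0 picks item 3
Step 2: Agent 1 picks item 5
Step 3: Agent 2 picks item 2
Step 4: Agent 3 picks item 6
Step 5: Sum = 3 + 5 + 2 + 6 = 16

16


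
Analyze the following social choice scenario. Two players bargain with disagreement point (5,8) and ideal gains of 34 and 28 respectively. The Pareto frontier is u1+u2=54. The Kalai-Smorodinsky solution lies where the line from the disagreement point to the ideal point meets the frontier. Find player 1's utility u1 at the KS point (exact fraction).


Step 1: At the KS point, (u1-d1)/r1 = (u2-d2)/r2 = t and u1+u2 = 54
Step 2: u1 = d1 + r1*t and u2 = d2 + r2*t, so (d1 + r1*t) + (d2 + r2*t) = 54
Step 3: t = (54 - 5 - 8)/(34 + 28) = 41/62
Step 4: u1 = d1 + r1*t = 5 + 34 * 41/62 = 852/31
Step 5: (Check: u2 = d2 + r2*t = 822/31; u1+u2 = 852/31 + 822/31 = 54, on the frontier.)

852/31


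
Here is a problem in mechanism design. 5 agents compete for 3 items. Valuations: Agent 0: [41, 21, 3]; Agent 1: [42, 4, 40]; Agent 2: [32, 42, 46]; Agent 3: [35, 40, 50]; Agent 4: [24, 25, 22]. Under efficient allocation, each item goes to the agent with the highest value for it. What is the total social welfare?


Step 1: For each item, find the maximum value among all agents.
Step 2: Item 0 -> Agent 1 (value 42)
Step 3: Item 1 -> Agent 2 (value 42)
Step 4: Item 2 -> Agent 3 (value 50)
Step 5: Total welfare = 42 + 42 + 50 = 134

134


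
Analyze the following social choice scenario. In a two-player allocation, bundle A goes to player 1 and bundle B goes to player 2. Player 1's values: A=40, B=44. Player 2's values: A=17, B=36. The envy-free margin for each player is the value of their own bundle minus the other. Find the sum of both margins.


Step 1: Player 1's margin = v1(A) - v1(B) = 40 - 44 = -4
Step 2: Player 2's margin = v2(B) - v2(A) = 36 - 17 = 19
Step 3: Total margin = -4 + 19 = 15

15


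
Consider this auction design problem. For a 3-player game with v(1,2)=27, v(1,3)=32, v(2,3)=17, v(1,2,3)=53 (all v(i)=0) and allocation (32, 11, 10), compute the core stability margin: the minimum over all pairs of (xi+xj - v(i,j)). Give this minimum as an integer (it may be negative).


Step 1: Slack for coalition (1,2): x1+x2 - v12 = 43 - 27 = 16
Step 2: Slack for coalition (1,3): x1+x3 - v13 = 42 - 32 = 10
Step 3: Slack for coalition (2,3): x2+x3 - v23 = 21 - 17 = 4
Step 4: Minimum slack = min(16, 10, 4) = 4, attained by (2,3); no pair can gain by deviating, so the allocation is in the core

4


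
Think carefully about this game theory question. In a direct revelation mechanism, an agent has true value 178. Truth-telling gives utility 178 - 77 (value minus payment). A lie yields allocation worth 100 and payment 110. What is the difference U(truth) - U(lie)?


Step 1: U(truth) = value - payment = 178 - 77 = 101
Step 2: U(lie) = allocation - payment = 100 - 110 = -10
Step 3: IC gap = 101 - (-10) = 111

111


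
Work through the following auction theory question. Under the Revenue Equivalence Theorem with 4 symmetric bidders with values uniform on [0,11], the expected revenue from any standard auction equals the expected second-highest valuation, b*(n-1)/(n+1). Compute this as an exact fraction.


Step 1: By Revenue Equivalence, expected revenue = b*(n-1)/(n+1)
Step 2: Substituting n = 4, b = 11
Step 3: Revenue = 11*(4-1)/(4+1) = 11*3/5
Step 4: Revenue = 33/5

33/5


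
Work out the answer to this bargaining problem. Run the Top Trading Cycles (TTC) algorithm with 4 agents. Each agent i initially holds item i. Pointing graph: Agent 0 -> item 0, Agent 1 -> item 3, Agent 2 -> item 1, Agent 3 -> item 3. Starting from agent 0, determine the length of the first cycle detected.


Step 1: Trace the pointer graph from agent 0: 0 -> 0
Step 2: A cycle is detected when we revisit agent 0
Step 3: The cycle is: 0 -> 0
Step 4: Cycle length = 1

1


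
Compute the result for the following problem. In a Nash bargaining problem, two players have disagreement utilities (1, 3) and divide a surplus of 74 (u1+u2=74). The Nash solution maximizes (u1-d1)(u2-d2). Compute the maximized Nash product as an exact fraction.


Step 1: The Nash solution splits surplus symmetrically above the disagreement point
Step 2: u1 = (total + d1 - d2)/2 = (74 + 1 - 3)/2 = 36
Step 3: u2 = (total - d1 + d2)/2 = (74 - 1 + 3)/2 = 38
Step 4: Nash product = (36 - 1) * (38 - 3)
Step 5: = 35 * 35 = 1225

1225


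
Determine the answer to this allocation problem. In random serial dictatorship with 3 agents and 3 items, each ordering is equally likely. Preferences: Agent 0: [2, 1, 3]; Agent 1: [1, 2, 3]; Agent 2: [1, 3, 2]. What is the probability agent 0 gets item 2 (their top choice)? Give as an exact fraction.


Step 1: Agent 0 wants item 2
Step 2: There are 6 possible orderings of agents
Step 3: In 5 orderings, agent 0 gets item 2
Step 4: Probability = 5/6

5/6


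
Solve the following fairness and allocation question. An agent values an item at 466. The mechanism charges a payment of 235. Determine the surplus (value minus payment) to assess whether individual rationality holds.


Step 1: Surplus = value - payment = 466 - 235 = 231
Step 2: IR is satisfied (surplus >= 0)

231


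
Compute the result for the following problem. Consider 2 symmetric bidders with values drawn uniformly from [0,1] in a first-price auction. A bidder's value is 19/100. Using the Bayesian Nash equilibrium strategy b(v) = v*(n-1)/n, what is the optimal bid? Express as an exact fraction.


Step 1: The symmetric BNE bidding function is b(v) = v * (n-1) / n
Step 2: Substitute v = 19/100 and n = 2
Step 3: b = 19/100 * 1/2
Step 4: b = 19/200

19/200


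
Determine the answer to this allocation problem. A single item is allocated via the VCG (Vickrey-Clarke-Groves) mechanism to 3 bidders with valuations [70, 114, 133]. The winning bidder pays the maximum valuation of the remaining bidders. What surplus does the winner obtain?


Step 1: The winner is the agent with the highest value: agent 2 with value 133
Step 2: Values of other agents: [70, 114]
Step 3: VCG payment = max of others' values = 114
Step 4: Surplus = 133 - 114 = 19

19


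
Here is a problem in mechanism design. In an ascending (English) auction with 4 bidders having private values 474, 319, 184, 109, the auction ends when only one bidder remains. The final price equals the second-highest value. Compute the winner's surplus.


Step 1: Identify the highest value: 474
Step 2: Identify the second-highest value: 319
Step 3: The final price = second-highest value = 319
Step 4: Surplus = 474 - 319 = 155

155


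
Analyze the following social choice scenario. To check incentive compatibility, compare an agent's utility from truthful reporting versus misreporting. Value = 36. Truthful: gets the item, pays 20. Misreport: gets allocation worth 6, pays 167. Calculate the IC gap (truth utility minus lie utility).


Step 1: U(truth) = value - payment = 36 - 20 = 16
Step 2: U(lie) = allocation - payment = 6 - 167 = -161
Step 3: IC gap = 16 - (-161) = 177

177


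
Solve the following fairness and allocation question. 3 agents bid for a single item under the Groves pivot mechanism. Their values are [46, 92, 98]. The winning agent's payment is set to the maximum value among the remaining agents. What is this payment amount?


Step 1: The efficient winner is agent 2 with value 98
Step 2: Other agents' values: [46, 92]
Step 3: Pivot payment = max(others) = 92
Step 4: The winner pays 92

92


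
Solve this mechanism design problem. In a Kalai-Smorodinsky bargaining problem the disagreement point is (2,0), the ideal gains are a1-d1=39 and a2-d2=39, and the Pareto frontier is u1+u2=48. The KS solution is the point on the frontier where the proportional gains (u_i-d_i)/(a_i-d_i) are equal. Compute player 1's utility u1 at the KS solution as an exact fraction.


Step 1: At the KS point, (u1-d1)/r1 = (u2-d2)/r2 = t and u1+u2 = 48
Step 2: u1 = d1 + r1*t and u2 = d2 + r2*t, so (d1 + r1*t) + (d2 + r2*t) = 48
Step 3: t = (48 - 2 - 0)/(39 + 39) = 46/78 = 23/39
Step 4: u1 = d1 + r1*t = 2 + 39 * 23/39 = 25
Step 5: (Check: u2 = d2 + r2*t = 23; u1+u2 = 25 + 23 = 48, on the frontier.)

25


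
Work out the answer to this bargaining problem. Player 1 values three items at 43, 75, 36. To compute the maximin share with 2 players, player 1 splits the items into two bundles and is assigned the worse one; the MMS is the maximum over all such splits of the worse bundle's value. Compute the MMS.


Step 1: Item values = 43, 75, 36
Step 2: Enumerate all 2-bundle partitions and take the smaller bundle:
  Partition 1: {43} vs {75,36} -> bundles 43, 111; min = 43
  Partition 2: {75} vs {43,36} -> bundles 75, 79; min = 75
  Partition 3: {36} vs {43,75} -> bundles 36, 118; min = 36
Step 3: MMS = max(43, 75, 36) = 75

75


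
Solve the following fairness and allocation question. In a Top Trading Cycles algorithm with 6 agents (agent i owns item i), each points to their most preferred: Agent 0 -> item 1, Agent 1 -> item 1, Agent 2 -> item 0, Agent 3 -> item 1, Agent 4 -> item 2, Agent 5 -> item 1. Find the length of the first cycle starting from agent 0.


Step 1: Trace the pointer graph from agent 0: 0 -> 1 -> 1
Step 2: A cycle is detected when we revisit agent 1
Step 3: The cycle is: 1 -> 1
Step 4: Cycle length = 1

1


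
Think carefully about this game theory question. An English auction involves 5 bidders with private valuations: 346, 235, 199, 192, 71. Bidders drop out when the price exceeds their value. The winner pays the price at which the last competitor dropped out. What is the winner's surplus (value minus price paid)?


Step 1: Identify the highest value: 346
Step 2: Identify the second-highest value: 235
Step 3: The final price = second-highest value = 235
Step 4: Surplus = 346 - 235 = 111

111


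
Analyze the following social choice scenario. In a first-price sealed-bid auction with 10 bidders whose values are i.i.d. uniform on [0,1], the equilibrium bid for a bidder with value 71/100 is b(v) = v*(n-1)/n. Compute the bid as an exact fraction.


Step 1: The symmetric BNE bidding function is b(v) = v * (n-1) / n
Step 2: Substitute v = 71/100 and n = 10
Step 3: b = 71/100 * 9/10
Step 4: b = 639/1000

639/1000


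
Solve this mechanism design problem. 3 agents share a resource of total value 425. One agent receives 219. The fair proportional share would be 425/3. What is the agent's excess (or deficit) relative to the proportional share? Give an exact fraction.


Step 1: Proportional share = 425/3
Step 2: Agent's actual allocation = 219
Step 3: Excess = 219 - 425/3 = 232/3

232/3


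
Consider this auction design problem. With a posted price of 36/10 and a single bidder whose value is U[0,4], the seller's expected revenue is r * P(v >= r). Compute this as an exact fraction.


Step 1: Posted price r = 18/5, value support [0,4]
Step 2: P(v >= r) = (4 - 18/5)/4 = 1/10
Step 3: Expected revenue = r * P(v >= r) = 18/5 * 1/10
Step 4: Revenue = 9/25

9/25


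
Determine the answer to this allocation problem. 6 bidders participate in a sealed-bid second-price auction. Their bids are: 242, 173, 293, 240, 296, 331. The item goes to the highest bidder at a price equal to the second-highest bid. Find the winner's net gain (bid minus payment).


Step 1: Sort bids in descending order: 331, 296, 293, 242, 240, 173
Step 2: The winning bid is the highest: 331
Step 3: The payment equals the second-highest bid: 296
Step 4: Surplus = winner's bid - payment = 331 - 296 = 35

35


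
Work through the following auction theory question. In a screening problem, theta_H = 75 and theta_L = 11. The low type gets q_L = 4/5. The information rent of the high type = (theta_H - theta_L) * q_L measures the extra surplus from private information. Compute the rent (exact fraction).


Step 1: theta_H - theta_L = 75 - 11 = 64
Step 2: Information rent = (theta_H - theta_L) * q_L
Step 3: = 64 * 4/5
Step 4: = 256/5

256/5


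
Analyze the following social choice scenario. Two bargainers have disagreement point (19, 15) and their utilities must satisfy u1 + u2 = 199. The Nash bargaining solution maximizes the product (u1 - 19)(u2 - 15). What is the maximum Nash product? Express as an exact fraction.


Step 1: The Nash solution splits surplus symmetrically above the disagreement point
Step 2: u1 = (total + d1 - d2)/2 = (199 + 19 - 15)/2 = 203/2
Step 3: u2 = (total - d1 + d2)/2 = (199 - 19 + 15)/2 = 195/2
Step 4: Nash product = (203/2 - 19) * (195/2 - 15)
Step 5: = 165/2 * 165/2 = 27225/4

27225/4


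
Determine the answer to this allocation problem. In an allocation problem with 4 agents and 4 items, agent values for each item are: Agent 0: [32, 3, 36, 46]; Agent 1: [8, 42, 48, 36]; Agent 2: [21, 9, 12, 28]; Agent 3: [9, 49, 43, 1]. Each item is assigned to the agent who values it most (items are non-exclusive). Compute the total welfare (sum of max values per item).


Step 1: For each item, find the maximum value among all agents.
Step 2: Item 0 -> Agent 0 (value 32)
Step 3: Item 1 -> Agent 3 (value 49)
Step 4: Item 2 -> Agent 1 (value 48)
Step 5: Item 3 -> Agent 0 (value 46)
Step 6: Total welfare = 32 + 49 + 48 + 46 = 175

175


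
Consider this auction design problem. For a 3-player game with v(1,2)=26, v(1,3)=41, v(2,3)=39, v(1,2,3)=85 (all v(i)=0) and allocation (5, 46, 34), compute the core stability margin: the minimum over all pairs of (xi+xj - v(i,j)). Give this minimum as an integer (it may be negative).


Step 1: Slack for coalition (1,2): x1+x2 - v12 = 51 - 26 = 25
Step 2: Slack for coalition (1,3): x1+x3 - v13 = 39 - 41 = -2
Step 3: Slack for coalition (2,3): x2+x3 - v23 = 80 - 39 = 41
Step 4: Minimum slack = min(25, -2, 41) = -2, attained by (1,3); coalition (1,3) can block (slack < 0), so the allocation is not in the core

-2


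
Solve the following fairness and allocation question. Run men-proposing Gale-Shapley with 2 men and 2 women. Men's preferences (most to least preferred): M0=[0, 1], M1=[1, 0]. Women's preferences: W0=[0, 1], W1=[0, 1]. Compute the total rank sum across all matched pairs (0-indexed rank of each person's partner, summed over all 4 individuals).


Step 1: Run Gale-Shapley (men propose, women hold best offer):
  M0 proposes to W0; she accepts
  M1 proposes to W1; she accepts
Step 2: Final matching: W0-M0, W1-M1
Step 3: 0-indexed ranks (man's rank of his match, then woman's): 0 + 0 + 0 + 1
Step 4: Total rank sum = 1

1


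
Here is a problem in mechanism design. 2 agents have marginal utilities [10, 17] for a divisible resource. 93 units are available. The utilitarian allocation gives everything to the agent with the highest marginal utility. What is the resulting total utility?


Step 1: The marginal utilities are [10, 17]
Step 2: The highest marginal utility is 17
Step 3: All 93 units go to that agent
Step 4: Total utility = 17 * 93 = 1581

1581


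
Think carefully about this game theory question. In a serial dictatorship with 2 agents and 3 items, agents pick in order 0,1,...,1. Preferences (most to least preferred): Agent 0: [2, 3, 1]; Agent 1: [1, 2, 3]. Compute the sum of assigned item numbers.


Step 1: Agent 0 picks item 2
Step 2: Agent 1 picks item 1
Step 3: Sum = 2 + 1 = 3

3


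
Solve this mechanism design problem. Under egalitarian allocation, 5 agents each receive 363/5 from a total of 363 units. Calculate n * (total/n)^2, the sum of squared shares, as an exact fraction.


Step 1: Each agent's share = 363/5
Step 2: Square of each share = (363/5)^2 = 131769/25
Step 3: Sum of squares = 5 * 131769/25 = 131769/5

131769/5


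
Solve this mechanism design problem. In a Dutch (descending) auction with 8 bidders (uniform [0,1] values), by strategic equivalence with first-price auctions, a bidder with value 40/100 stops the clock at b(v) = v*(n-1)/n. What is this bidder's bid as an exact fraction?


Step 1: Dutch auctions are strategically equivalent to first-price auctions
Step 2: The equilibrium bid is b(v) = v*(n-1)/n
Step 3: b = 2/5 * 7/8
Step 4: b = 7/20

7/20


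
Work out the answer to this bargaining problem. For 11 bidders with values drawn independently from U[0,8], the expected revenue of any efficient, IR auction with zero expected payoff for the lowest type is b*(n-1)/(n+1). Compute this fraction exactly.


Step 1: By Revenue Equivalence, expected revenue = b*(n-1)/(n+1)
Step 2: Substituting n = 11, b = 8
Step 3: Revenue = 8*(11-1)/(11+1) = 8*10/12
Step 4: Revenue = 80/12 = 20/3

20/3


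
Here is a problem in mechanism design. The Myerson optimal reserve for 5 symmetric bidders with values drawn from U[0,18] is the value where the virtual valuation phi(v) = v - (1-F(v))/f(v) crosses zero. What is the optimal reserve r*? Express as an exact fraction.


Step 1: For U[0,18], F(v) = v/18 and f(v) = 1/18
Step 2: phi(v) = v - (1 - v/18)/(1/18) = v - (18 - v) = 2v - 18
Step 3: Set phi(r*) = 0: 2r* - 18 = 0
Step 4: r* = 18/2 = 9 (the number of bidders n = 5 does not enter)

9


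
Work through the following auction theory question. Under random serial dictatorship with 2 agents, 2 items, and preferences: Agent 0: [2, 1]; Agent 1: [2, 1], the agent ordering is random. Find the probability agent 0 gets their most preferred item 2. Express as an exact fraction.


Step 1: Agent 0 wants item 2
Step 2: There are 2 possible orderings of agents
Step 3: In 1 orderings, agent 0 gets item 2
Step 4: Probability = 1/2

1/2
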